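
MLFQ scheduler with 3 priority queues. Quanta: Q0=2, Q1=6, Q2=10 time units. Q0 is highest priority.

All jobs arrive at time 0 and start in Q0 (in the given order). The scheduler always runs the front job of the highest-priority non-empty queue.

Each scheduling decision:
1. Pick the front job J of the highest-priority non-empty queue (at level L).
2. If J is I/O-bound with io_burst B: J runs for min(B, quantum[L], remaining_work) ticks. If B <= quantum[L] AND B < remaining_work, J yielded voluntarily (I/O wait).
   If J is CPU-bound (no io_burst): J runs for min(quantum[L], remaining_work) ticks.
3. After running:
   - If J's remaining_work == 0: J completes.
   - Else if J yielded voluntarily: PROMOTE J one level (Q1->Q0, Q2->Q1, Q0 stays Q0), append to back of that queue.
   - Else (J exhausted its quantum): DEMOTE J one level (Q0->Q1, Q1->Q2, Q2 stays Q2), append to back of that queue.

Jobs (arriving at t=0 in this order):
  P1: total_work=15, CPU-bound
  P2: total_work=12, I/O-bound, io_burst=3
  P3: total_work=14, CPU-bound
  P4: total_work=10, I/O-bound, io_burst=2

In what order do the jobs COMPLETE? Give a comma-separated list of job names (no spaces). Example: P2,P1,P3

t=0-2: P1@Q0 runs 2, rem=13, quantum used, demote→Q1. Q0=[P2,P3,P4] Q1=[P1] Q2=[]
t=2-4: P2@Q0 runs 2, rem=10, quantum used, demote→Q1. Q0=[P3,P4] Q1=[P1,P2] Q2=[]
t=4-6: P3@Q0 runs 2, rem=12, quantum used, demote→Q1. Q0=[P4] Q1=[P1,P2,P3] Q2=[]
t=6-8: P4@Q0 runs 2, rem=8, I/O yield, promote→Q0. Q0=[P4] Q1=[P1,P2,P3] Q2=[]
t=8-10: P4@Q0 runs 2, rem=6, I/O yield, promote→Q0. Q0=[P4] Q1=[P1,P2,P3] Q2=[]
t=10-12: P4@Q0 runs 2, rem=4, I/O yield, promote→Q0. Q0=[P4] Q1=[P1,P2,P3] Q2=[]
t=12-14: P4@Q0 runs 2, rem=2, I/O yield, promote→Q0. Q0=[P4] Q1=[P1,P2,P3] Q2=[]
t=14-16: P4@Q0 runs 2, rem=0, completes. Q0=[] Q1=[P1,P2,P3] Q2=[]
t=16-22: P1@Q1 runs 6, rem=7, quantum used, demote→Q2. Q0=[] Q1=[P2,P3] Q2=[P1]
t=22-25: P2@Q1 runs 3, rem=7, I/O yield, promote→Q0. Q0=[P2] Q1=[P3] Q2=[P1]
t=25-27: P2@Q0 runs 2, rem=5, quantum used, demote→Q1. Q0=[] Q1=[P3,P2] Q2=[P1]
t=27-33: P3@Q1 runs 6, rem=6, quantum used, demote→Q2. Q0=[] Q1=[P2] Q2=[P1,P3]
t=33-36: P2@Q1 runs 3, rem=2, I/O yield, promote→Q0. Q0=[P2] Q1=[] Q2=[P1,P3]
t=36-38: P2@Q0 runs 2, rem=0, completes. Q0=[] Q1=[] Q2=[P1,P3]
t=38-45: P1@Q2 runs 7, rem=0, completes. Q0=[] Q1=[] Q2=[P3]
t=45-51: P3@Q2 runs 6, rem=0, completes. Q0=[] Q1=[] Q2=[]

Answer: P4,P2,P1,P3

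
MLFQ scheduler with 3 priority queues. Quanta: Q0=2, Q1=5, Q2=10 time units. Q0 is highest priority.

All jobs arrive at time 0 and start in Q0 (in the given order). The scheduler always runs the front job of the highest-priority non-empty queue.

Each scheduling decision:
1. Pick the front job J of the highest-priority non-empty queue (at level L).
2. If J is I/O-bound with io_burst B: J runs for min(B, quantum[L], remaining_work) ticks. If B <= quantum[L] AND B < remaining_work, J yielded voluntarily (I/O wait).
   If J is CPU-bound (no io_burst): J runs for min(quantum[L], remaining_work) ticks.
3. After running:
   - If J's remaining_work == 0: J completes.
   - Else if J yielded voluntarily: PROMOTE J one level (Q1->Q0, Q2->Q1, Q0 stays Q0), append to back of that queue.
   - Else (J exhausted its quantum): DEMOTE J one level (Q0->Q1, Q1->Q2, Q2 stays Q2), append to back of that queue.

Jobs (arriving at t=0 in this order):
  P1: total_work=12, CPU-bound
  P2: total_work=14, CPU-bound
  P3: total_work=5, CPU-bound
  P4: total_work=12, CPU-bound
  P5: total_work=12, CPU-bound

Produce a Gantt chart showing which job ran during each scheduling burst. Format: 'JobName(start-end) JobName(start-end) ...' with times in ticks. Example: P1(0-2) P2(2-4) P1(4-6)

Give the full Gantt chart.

t=0-2: P1@Q0 runs 2, rem=10, quantum used, demote→Q1. Q0=[P2,P3,P4,P5] Q1=[P1] Q2=[]
t=2-4: P2@Q0 runs 2, rem=12, quantum used, demote→Q1. Q0=[P3,P4,P5] Q1=[P1,P2] Q2=[]
t=4-6: P3@Q0 runs 2, rem=3, quantum used, demote→Q1. Q0=[P4,P5] Q1=[P1,P2,P3] Q2=[]
t=6-8: P4@Q0 runs 2, rem=10, quantum used, demote→Q1. Q0=[P5] Q1=[P1,P2,P3,P4] Q2=[]
t=8-10: P5@Q0 runs 2, rem=10, quantum used, demote→Q1. Q0=[] Q1=[P1,P2,P3,P4,P5] Q2=[]
t=10-15: P1@Q1 runs 5, rem=5, quantum used, demote→Q2. Q0=[] Q1=[P2,P3,P4,P5] Q2=[P1]
t=15-20: P2@Q1 runs 5, rem=7, quantum used, demote→Q2. Q0=[] Q1=[P3,P4,P5] Q2=[P1,P2]
t=20-23: P3@Q1 runs 3, rem=0, completes. Q0=[] Q1=[P4,P5] Q2=[P1,P2]
t=23-28: P4@Q1 runs 5, rem=5, quantum used, demote→Q2. Q0=[] Q1=[P5] Q2=[P1,P2,P4]
t=28-33: P5@Q1 runs 5, rem=5, quantum used, demote→Q2. Q0=[] Q1=[] Q2=[P1,P2,P4,P5]
t=33-38: P1@Q2 runs 5, rem=0, completes. Q0=[] Q1=[] Q2=[P2,P4,P5]
t=38-45: P2@Q2 runs 7, rem=0, completes. Q0=[] Q1=[] Q2=[P4,P5]
t=45-50: P4@Q2 runs 5, rem=0, completes. Q0=[] Q1=[] Q2=[P5]
t=50-55: P5@Q2 runs 5, rem=0, completes. Q0=[] Q1=[] Q2=[]

Answer: P1(0-2) P2(2-4) P3(4-6) P4(6-8) P5(8-10) P1(10-15) P2(15-20) P3(20-23) P4(23-28) P5(28-33) P1(33-38) P2(38-45) P4(45-50) P5(50-55)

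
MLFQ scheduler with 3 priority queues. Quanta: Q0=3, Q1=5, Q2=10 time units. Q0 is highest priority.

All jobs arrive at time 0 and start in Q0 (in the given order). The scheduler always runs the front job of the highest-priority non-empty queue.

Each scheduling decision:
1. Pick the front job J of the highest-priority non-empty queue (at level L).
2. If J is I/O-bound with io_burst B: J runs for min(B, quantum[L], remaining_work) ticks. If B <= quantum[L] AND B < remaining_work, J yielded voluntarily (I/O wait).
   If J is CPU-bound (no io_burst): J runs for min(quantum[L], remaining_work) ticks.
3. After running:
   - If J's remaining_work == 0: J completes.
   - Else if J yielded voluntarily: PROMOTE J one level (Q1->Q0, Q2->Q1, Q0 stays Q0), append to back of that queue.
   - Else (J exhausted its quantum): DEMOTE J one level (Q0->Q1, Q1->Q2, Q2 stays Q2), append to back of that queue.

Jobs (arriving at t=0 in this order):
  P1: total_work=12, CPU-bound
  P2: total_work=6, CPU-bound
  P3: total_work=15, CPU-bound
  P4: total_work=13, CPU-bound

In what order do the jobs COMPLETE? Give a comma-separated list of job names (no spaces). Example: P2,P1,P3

t=0-3: P1@Q0 runs 3, rem=9, quantum used, demote→Q1. Q0=[P2,P3,P4] Q1=[P1] Q2=[]
t=3-6: P2@Q0 runs 3, rem=3, quantum used, demote→Q1. Q0=[P3,P4] Q1=[P1,P2] Q2=[]
t=6-9: P3@Q0 runs 3, rem=12, quantum used, demote→Q1. Q0=[P4] Q1=[P1,P2,P3] Q2=[]
t=9-12: P4@Q0 runs 3, rem=10, quantum used, demote→Q1. Q0=[] Q1=[P1,P2,P3,P4] Q2=[]
t=12-17: P1@Q1 runs 5, rem=4, quantum used, demote→Q2. Q0=[] Q1=[P2,P3,P4] Q2=[P1]
t=17-20: P2@Q1 runs 3, rem=0, completes. Q0=[] Q1=[P3,P4] Q2=[P1]
t=20-25: P3@Q1 runs 5, rem=7, quantum used, demote→Q2. Q0=[] Q1=[P4] Q2=[P1,P3]
t=25-30: P4@Q1 runs 5, rem=5, quantum used, demote→Q2. Q0=[] Q1=[] Q2=[P1,P3,P4]
t=30-34: P1@Q2 runs 4, rem=0, completes. Q0=[] Q1=[] Q2=[P3,P4]
t=34-41: P3@Q2 runs 7, rem=0, completes. Q0=[] Q1=[] Q2=[P4]
t=41-46: P4@Q2 runs 5, rem=0, completes. Q0=[] Q1=[] Q2=[]

Answer: P2,P1,P3,P4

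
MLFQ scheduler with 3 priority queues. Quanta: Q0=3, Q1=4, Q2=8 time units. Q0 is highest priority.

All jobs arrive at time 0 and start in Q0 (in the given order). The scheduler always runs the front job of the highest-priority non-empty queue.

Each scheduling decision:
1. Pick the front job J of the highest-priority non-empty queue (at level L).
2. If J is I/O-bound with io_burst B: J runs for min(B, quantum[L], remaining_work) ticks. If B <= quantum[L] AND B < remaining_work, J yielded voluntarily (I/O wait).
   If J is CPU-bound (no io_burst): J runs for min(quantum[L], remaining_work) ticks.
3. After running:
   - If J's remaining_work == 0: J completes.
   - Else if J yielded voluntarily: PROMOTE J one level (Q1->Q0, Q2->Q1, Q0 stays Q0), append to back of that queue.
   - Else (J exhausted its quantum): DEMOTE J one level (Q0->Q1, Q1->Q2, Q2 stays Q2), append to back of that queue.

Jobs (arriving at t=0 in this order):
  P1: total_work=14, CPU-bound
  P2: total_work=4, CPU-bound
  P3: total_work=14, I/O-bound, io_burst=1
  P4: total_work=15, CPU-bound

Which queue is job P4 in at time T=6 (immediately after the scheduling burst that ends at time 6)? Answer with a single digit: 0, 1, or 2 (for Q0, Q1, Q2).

t=0-3: P1@Q0 runs 3, rem=11, quantum used, demote→Q1. Q0=[P2,P3,P4] Q1=[P1] Q2=[]
t=3-6: P2@Q0 runs 3, rem=1, quantum used, demote→Q1. Q0=[P3,P4] Q1=[P1,P2] Q2=[]
t=6-7: P3@Q0 runs 1, rem=13, I/O yield, promote→Q0. Q0=[P4,P3] Q1=[P1,P2] Q2=[]
t=7-10: P4@Q0 runs 3, rem=12, quantum used, demote→Q1. Q0=[P3] Q1=[P1,P2,P4] Q2=[]
t=10-11: P3@Q0 runs 1, rem=12, I/O yield, promote→Q0. Q0=[P3] Q1=[P1,P2,P4] Q2=[]
t=11-12: P3@Q0 runs 1, rem=11, I/O yield, promote→Q0. Q0=[P3] Q1=[P1,P2,P4] Q2=[]
t=12-13: P3@Q0 runs 1, rem=10, I/O yield, promote→Q0. Q0=[P3] Q1=[P1,P2,P4] Q2=[]
t=13-14: P3@Q0 runs 1, rem=9, I/O yield, promote→Q0. Q0=[P3] Q1=[P1,P2,P4] Q2=[]
t=14-15: P3@Q0 runs 1, rem=8, I/O yield, promote→Q0. Q0=[P3] Q1=[P1,P2,P4] Q2=[]
t=15-16: P3@Q0 runs 1, rem=7, I/O yield, promote→Q0. Q0=[P3] Q1=[P1,P2,P4] Q2=[]
t=16-17: P3@Q0 runs 1, rem=6, I/O yield, promote→Q0. Q0=[P3] Q1=[P1,P2,P4] Q2=[]
t=17-18: P3@Q0 runs 1, rem=5, I/O yield, promote→Q0. Q0=[P3] Q1=[P1,P2,P4] Q2=[]
t=18-19: P3@Q0 runs 1, rem=4, I/O yield, promote→Q0. Q0=[P3] Q1=[P1,P2,P4] Q2=[]
t=19-20: P3@Q0 runs 1, rem=3, I/O yield, promote→Q0. Q0=[P3] Q1=[P1,P2,P4] Q2=[]
t=20-21: P3@Q0 runs 1, rem=2, I/O yield, promote→Q0. Q0=[P3] Q1=[P1,P2,P4] Q2=[]
t=21-22: P3@Q0 runs 1, rem=1, I/O yield, promote→Q0. Q0=[P3] Q1=[P1,P2,P4] Q2=[]
t=22-23: P3@Q0 runs 1, rem=0, completes. Q0=[] Q1=[P1,P2,P4] Q2=[]
t=23-27: P1@Q1 runs 4, rem=7, quantum used, demote→Q2. Q0=[] Q1=[P2,P4] Q2=[P1]
t=27-28: P2@Q1 runs 1, rem=0, completes. Q0=[] Q1=[P4] Q2=[P1]
t=28-32: P4@Q1 runs 4, rem=8, quantum used, demote→Q2. Q0=[] Q1=[] Q2=[P1,P4]
t=32-39: P1@Q2 runs 7, rem=0, completes. Q0=[] Q1=[] Q2=[P4]
t=39-47: P4@Q2 runs 8, rem=0, completes. Q0=[] Q1=[] Q2=[]

Answer: 0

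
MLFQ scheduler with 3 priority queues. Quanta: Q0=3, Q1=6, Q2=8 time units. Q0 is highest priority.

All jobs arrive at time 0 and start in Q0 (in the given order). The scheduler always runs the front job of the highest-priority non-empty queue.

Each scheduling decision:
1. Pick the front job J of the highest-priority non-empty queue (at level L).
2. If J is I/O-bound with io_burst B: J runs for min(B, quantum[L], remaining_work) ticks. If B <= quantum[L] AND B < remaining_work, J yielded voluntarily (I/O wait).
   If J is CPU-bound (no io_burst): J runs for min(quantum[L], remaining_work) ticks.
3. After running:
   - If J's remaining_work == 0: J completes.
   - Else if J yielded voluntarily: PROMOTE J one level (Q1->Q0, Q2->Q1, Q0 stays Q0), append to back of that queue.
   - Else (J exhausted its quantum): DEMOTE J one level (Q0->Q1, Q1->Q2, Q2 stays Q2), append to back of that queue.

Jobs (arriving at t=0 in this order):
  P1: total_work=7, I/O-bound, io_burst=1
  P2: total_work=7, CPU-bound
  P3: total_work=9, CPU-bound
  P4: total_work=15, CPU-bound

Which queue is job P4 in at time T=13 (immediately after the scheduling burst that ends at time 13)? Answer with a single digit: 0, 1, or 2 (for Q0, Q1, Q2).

Answer: 1

Derivation:
t=0-1: P1@Q0 runs 1, rem=6, I/O yield, promote→Q0. Q0=[P2,P3,P4,P1] Q1=[] Q2=[]
t=1-4: P2@Q0 runs 3, rem=4, quantum used, demote→Q1. Q0=[P3,P4,P1] Q1=[P2] Q2=[]
t=4-7: P3@Q0 runs 3, rem=6, quantum used, demote→Q1. Q0=[P4,P1] Q1=[P2,P3] Q2=[]
t=7-10: P4@Q0 runs 3, rem=12, quantum used, demote→Q1. Q0=[P1] Q1=[P2,P3,P4] Q2=[]
t=10-11: P1@Q0 runs 1, rem=5, I/O yield, promote→Q0. Q0=[P1] Q1=[P2,P3,P4] Q2=[]
t=11-12: P1@Q0 runs 1, rem=4, I/O yield, promote→Q0. Q0=[P1] Q1=[P2,P3,P4] Q2=[]
t=12-13: P1@Q0 runs 1, rem=3, I/O yield, promote→Q0. Q0=[P1] Q1=[P2,P3,P4] Q2=[]
t=13-14: P1@Q0 runs 1, rem=2, I/O yield, promote→Q0. Q0=[P1] Q1=[P2,P3,P4] Q2=[]
t=14-15: P1@Q0 runs 1, rem=1, I/O yield, promote→Q0. Q0=[P1] Q1=[P2,P3,P4] Q2=[]
t=15-16: P1@Q0 runs 1, rem=0, completes. Q0=[] Q1=[P2,P3,P4] Q2=[]
t=16-20: P2@Q1 runs 4, rem=0, completes. Q0=[] Q1=[P3,P4] Q2=[]
t=20-26: P3@Q1 runs 6, rem=0, completes. Q0=[] Q1=[P4] Q2=[]
t=26-32: P4@Q1 runs 6, rem=6, quantum used, demote→Q2. Q0=[] Q1=[] Q2=[P4]
t=32-38: P4@Q2 runs 6, rem=0, completes. Q0=[] Q1=[] Q2=[]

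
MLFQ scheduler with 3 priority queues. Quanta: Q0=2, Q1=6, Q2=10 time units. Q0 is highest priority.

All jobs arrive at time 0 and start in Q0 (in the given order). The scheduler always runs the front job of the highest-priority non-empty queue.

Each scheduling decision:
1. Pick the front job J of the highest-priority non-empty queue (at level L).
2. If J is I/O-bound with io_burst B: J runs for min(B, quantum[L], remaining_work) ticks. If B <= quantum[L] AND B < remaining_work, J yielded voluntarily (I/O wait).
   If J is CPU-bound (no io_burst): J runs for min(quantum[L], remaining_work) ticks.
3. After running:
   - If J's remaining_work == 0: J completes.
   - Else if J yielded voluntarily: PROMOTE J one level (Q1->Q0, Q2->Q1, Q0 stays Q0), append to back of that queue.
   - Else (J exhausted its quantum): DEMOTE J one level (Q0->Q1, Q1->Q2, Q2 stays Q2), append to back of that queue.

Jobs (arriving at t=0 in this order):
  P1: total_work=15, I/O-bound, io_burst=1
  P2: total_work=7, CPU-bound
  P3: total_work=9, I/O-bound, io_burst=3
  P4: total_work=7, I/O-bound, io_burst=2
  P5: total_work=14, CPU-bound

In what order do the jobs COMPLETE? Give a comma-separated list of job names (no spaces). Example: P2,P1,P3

Answer: P4,P1,P2,P3,P5

Derivation:
t=0-1: P1@Q0 runs 1, rem=14, I/O yield, promote→Q0. Q0=[P2,P3,P4,P5,P1] Q1=[] Q2=[]
t=1-3: P2@Q0 runs 2, rem=5, quantum used, demote→Q1. Q0=[P3,P4,P5,P1] Q1=[P2] Q2=[]
t=3-5: P3@Q0 runs 2, rem=7, quantum used, demote→Q1. Q0=[P4,P5,P1] Q1=[P2,P3] Q2=[]
t=5-7: P4@Q0 runs 2, rem=5, I/O yield, promote→Q0. Q0=[P5,P1,P4] Q1=[P2,P3] Q2=[]
t=7-9: P5@Q0 runs 2, rem=12, quantum used, demote→Q1. Q0=[P1,P4] Q1=[P2,P3,P5] Q2=[]
t=9-10: P1@Q0 runs 1, rem=13, I/O yield, promote→Q0. Q0=[P4,P1] Q1=[P2,P3,P5] Q2=[]
t=10-12: P4@Q0 runs 2, rem=3, I/O yield, promote→Q0. Q0=[P1,P4] Q1=[P2,P3,P5] Q2=[]
t=12-13: P1@Q0 runs 1, rem=12, I/O yield, promote→Q0. Q0=[P4,P1] Q1=[P2,P3,P5] Q2=[]
t=13-15: P4@Q0 runs 2, rem=1, I/O yield, promote→Q0. Q0=[P1,P4] Q1=[P2,P3,P5] Q2=[]
t=15-16: P1@Q0 runs 1, rem=11, I/O yield, promote→Q0. Q0=[P4,P1] Q1=[P2,P3,P5] Q2=[]
t=16-17: P4@Q0 runs 1, rem=0, completes. Q0=[P1] Q1=[P2,P3,P5] Q2=[]
t=17-18: P1@Q0 runs 1, rem=10, I/O yield, promote→Q0. Q0=[P1] Q1=[P2,P3,P5] Q2=[]
t=18-19: P1@Q0 runs 1, rem=9, I/O yield, promote→Q0. Q0=[P1] Q1=[P2,P3,P5] Q2=[]
t=19-20: P1@Q0 runs 1, rem=8, I/O yield, promote→Q0. Q0=[P1] Q1=[P2,P3,P5] Q2=[]
t=20-21: P1@Q0 runs 1, rem=7, I/O yield, promote→Q0. Q0=[P1] Q1=[P2,P3,P5] Q2=[]
t=21-22: P1@Q0 runs 1, rem=6, I/O yield, promote→Q0. Q0=[P1] Q1=[P2,P3,P5] Q2=[]
t=22-23: P1@Q0 runs 1, rem=5, I/O yield, promote→Q0. Q0=[P1] Q1=[P2,P3,P5] Q2=[]
t=23-24: P1@Q0 runs 1, rem=4, I/O yield, promote→Q0. Q0=[P1] Q1=[P2,P3,P5] Q2=[]
t=24-25: P1@Q0 runs 1, rem=3, I/O yield, promote→Q0. Q0=[P1] Q1=[P2,P3,P5] Q2=[]
t=25-26: P1@Q0 runs 1, rem=2, I/O yield, promote→Q0. Q0=[P1] Q1=[P2,P3,P5] Q2=[]
t=26-27: P1@Q0 runs 1, rem=1, I/O yield, promote→Q0. Q0=[P1] Q1=[P2,P3,P5] Q2=[]
t=27-28: P1@Q0 runs 1, rem=0, completes. Q0=[] Q1=[P2,P3,P5] Q2=[]
t=28-33: P2@Q1 runs 5, rem=0, completes. Q0=[] Q1=[P3,P5] Q2=[]
t=33-36: P3@Q1 runs 3, rem=4, I/O yield, promote→Q0. Q0=[P3] Q1=[P5] Q2=[]
t=36-38: P3@Q0 runs 2, rem=2, quantum used, demote→Q1. Q0=[] Q1=[P5,P3] Q2=[]
t=38-44: P5@Q1 runs 6, rem=6, quantum used, demote→Q2. Q0=[] Q1=[P3] Q2=[P5]
t=44-46: P3@Q1 runs 2, rem=0, completes. Q0=[] Q1=[] Q2=[P5]
t=46-52: P5@Q2 runs 6, rem=0, completes. Q0=[] Q1=[] Q2=[]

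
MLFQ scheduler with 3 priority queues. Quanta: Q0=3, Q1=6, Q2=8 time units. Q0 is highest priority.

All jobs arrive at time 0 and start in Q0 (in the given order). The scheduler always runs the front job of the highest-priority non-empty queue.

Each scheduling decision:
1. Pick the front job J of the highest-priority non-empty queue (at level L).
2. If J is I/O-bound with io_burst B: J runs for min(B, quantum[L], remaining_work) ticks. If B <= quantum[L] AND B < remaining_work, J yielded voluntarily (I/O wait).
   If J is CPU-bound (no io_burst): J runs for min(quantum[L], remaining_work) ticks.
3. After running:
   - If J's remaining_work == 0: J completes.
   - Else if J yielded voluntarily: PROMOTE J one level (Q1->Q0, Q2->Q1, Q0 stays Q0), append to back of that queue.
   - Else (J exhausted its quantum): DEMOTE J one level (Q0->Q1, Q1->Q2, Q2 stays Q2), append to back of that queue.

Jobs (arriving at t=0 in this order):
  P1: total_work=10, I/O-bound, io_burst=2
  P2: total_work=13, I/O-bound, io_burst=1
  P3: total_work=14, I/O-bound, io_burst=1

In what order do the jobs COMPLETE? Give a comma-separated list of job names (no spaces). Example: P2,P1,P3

Answer: P1,P2,P3

Derivation:
t=0-2: P1@Q0 runs 2, rem=8, I/O yield, promote→Q0. Q0=[P2,P3,P1] Q1=[] Q2=[]
t=2-3: P2@Q0 runs 1, rem=12, I/O yield, promote→Q0. Q0=[P3,P1,P2] Q1=[] Q2=[]
t=3-4: P3@Q0 runs 1, rem=13, I/O yield, promote→Q0. Q0=[P1,P2,P3] Q1=[] Q2=[]
t=4-6: P1@Q0 runs 2, rem=6, I/O yield, promote→Q0. Q0=[P2,P3,P1] Q1=[] Q2=[]
t=6-7: P2@Q0 runs 1, rem=11, I/O yield, promote→Q0. Q0=[P3,P1,P2] Q1=[] Q2=[]
t=7-8: P3@Q0 runs 1, rem=12, I/O yield, promote→Q0. Q0=[P1,P2,P3] Q1=[] Q2=[]
t=8-10: P1@Q0 runs 2, rem=4, I/O yield, promote→Q0. Q0=[P2,P3,P1] Q1=[] Q2=[]
t=10-11: P2@Q0 runs 1, rem=10, I/O yield, promote→Q0. Q0=[P3,P1,P2] Q1=[] Q2=[]
t=11-12: P3@Q0 runs 1, rem=11, I/O yield, promote→Q0. Q0=[P1,P2,P3] Q1=[] Q2=[]
t=12-14: P1@Q0 runs 2, rem=2, I/O yield, promote→Q0. Q0=[P2,P3,P1] Q1=[] Q2=[]
t=14-15: P2@Q0 runs 1, rem=9, I/O yield, promote→Q0. Q0=[P3,P1,P2] Q1=[] Q2=[]
t=15-16: P3@Q0 runs 1, rem=10, I/O yield, promote→Q0. Q0=[P1,P2,P3] Q1=[] Q2=[]
t=16-18: P1@Q0 runs 2, rem=0, completes. Q0=[P2,P3] Q1=[] Q2=[]
t=18-19: P2@Q0 runs 1, rem=8, I/O yield, promote→Q0. Q0=[P3,P2] Q1=[] Q2=[]
t=19-20: P3@Q0 runs 1, rem=9, I/O yield, promote→Q0. Q0=[P2,P3] Q1=[] Q2=[]
t=20-21: P2@Q0 runs 1, rem=7, I/O yield, promote→Q0. Q0=[P3,P2] Q1=[] Q2=[]
t=21-22: P3@Q0 runs 1, rem=8, I/O yield, promote→Q0. Q0=[P2,P3] Q1=[] Q2=[]
t=22-23: P2@Q0 runs 1, rem=6, I/O yield, promote→Q0. Q0=[P3,P2] Q1=[] Q2=[]
t=23-24: P3@Q0 runs 1, rem=7, I/O yield, promote→Q0. Q0=[P2,P3] Q1=[] Q2=[]
t=24-25: P2@Q0 runs 1, rem=5, I/O yield, promote→Q0. Q0=[P3,P2] Q1=[] Q2=[]
t=25-26: P3@Q0 runs 1, rem=6, I/O yield, promote→Q0. Q0=[P2,P3] Q1=[] Q2=[]
t=26-27: P2@Q0 runs 1, rem=4, I/O yield, promote→Q0. Q0=[P3,P2] Q1=[] Q2=[]
t=27-28: P3@Q0 runs 1, rem=5, I/O yield, promote→Q0. Q0=[P2,P3] Q1=[] Q2=[]
t=28-29: P2@Q0 runs 1, rem=3, I/O yield, promote→Q0. Q0=[P3,P2] Q1=[] Q2=[]
t=29-30: P3@Q0 runs 1, rem=4, I/O yield, promote→Q0. Q0=[P2,P3] Q1=[] Q2=[]
t=30-31: P2@Q0 runs 1, rem=2, I/O yield, promote→Q0. Q0=[P3,P2] Q1=[] Q2=[]
t=31-32: P3@Q0 runs 1, rem=3, I/O yield, promote→Q0. Q0=[P2,P3] Q1=[] Q2=[]
t=32-33: P2@Q0 runs 1, rem=1, I/O yield, promote→Q0. Q0=[P3,P2] Q1=[] Q2=[]
t=33-34: P3@Q0 runs 1, rem=2, I/O yield, promote→Q0. Q0=[P2,P3] Q1=[] Q2=[]
t=34-35: P2@Q0 runs 1, rem=0, completes. Q0=[P3] Q1=[] Q2=[]
t=35-36: P3@Q0 runs 1, rem=1, I/O yield, promote→Q0. Q0=[P3] Q1=[] Q2=[]
t=36-37: P3@Q0 runs 1, rem=0, completes. Q0=[] Q1=[] Q2=[]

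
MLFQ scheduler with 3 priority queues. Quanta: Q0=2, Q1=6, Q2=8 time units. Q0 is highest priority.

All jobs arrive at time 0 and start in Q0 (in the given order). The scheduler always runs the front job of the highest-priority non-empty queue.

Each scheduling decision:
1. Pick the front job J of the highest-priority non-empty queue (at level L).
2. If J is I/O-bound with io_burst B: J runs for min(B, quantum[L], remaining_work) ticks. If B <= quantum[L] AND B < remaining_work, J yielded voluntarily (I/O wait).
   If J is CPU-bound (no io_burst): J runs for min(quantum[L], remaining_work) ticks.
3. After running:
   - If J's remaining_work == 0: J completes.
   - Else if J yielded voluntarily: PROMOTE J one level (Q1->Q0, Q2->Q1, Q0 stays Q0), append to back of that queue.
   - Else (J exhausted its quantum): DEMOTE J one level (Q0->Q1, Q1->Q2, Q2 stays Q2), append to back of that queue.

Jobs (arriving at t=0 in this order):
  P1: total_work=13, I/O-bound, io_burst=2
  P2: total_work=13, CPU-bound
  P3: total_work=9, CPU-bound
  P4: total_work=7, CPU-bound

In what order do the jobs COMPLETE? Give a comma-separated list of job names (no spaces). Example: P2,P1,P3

t=0-2: P1@Q0 runs 2, rem=11, I/O yield, promote→Q0. Q0=[P2,P3,P4,P1] Q1=[] Q2=[]
t=2-4: P2@Q0 runs 2, rem=11, quantum used, demote→Q1. Q0=[P3,P4,P1] Q1=[P2] Q2=[]
t=4-6: P3@Q0 runs 2, rem=7, quantum used, demote→Q1. Q0=[P4,P1] Q1=[P2,P3] Q2=[]
t=6-8: P4@Q0 runs 2, rem=5, quantum used, demote→Q1. Q0=[P1] Q1=[P2,P3,P4] Q2=[]
t=8-10: P1@Q0 runs 2, rem=9, I/O yield, promote→Q0. Q0=[P1] Q1=[P2,P3,P4] Q2=[]
t=10-12: P1@Q0 runs 2, rem=7, I/O yield, promote→Q0. Q0=[P1] Q1=[P2,P3,P4] Q2=[]
t=12-14: P1@Q0 runs 2, rem=5, I/O yield, promote→Q0. Q0=[P1] Q1=[P2,P3,P4] Q2=[]
t=14-16: P1@Q0 runs 2, rem=3, I/O yield, promote→Q0. Q0=[P1] Q1=[P2,P3,P4] Q2=[]
t=16-18: P1@Q0 runs 2, rem=1, I/O yield, promote→Q0. Q0=[P1] Q1=[P2,P3,P4] Q2=[]
t=18-19: P1@Q0 runs 1, rem=0, completes. Q0=[] Q1=[P2,P3,P4] Q2=[]
t=19-25: P2@Q1 runs 6, rem=5, quantum used, demote→Q2. Q0=[] Q1=[P3,P4] Q2=[P2]
t=25-31: P3@Q1 runs 6, rem=1, quantum used, demote→Q2. Q0=[] Q1=[P4] Q2=[P2,P3]
t=31-36: P4@Q1 runs 5, rem=0, completes. Q0=[] Q1=[] Q2=[P2,P3]
t=36-41: P2@Q2 runs 5, rem=0, completes. Q0=[] Q1=[] Q2=[P3]
t=41-42: P3@Q2 runs 1, rem=0, completes. Q0=[] Q1=[] Q2=[]

Answer: P1,P4,P2,P3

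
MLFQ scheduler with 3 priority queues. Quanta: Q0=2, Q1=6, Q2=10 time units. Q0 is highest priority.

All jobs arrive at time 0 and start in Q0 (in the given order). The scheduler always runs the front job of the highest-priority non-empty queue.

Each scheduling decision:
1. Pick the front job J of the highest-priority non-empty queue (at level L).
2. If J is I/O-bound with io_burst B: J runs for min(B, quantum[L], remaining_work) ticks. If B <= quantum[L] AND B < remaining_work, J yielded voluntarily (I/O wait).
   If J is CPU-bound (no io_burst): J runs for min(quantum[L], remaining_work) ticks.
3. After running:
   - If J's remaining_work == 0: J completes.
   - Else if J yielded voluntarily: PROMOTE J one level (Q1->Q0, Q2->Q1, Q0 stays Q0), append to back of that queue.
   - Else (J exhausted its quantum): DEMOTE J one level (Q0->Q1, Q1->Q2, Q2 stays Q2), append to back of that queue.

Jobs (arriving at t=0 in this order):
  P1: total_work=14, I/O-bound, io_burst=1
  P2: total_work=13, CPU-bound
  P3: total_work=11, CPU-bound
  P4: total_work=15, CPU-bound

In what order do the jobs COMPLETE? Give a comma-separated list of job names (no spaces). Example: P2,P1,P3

Answer: P1,P2,P3,P4

Derivation:
t=0-1: P1@Q0 runs 1, rem=13, I/O yield, promote→Q0. Q0=[P2,P3,P4,P1] Q1=[] Q2=[]
t=1-3: P2@Q0 runs 2, rem=11, quantum used, demote→Q1. Q0=[P3,P4,P1] Q1=[P2] Q2=[]
t=3-5: P3@Q0 runs 2, rem=9, quantum used, demote→Q1. Q0=[P4,P1] Q1=[P2,P3] Q2=[]
t=5-7: P4@Q0 runs 2, rem=13, quantum used, demote→Q1. Q0=[P1] Q1=[P2,P3,P4] Q2=[]
t=7-8: P1@Q0 runs 1, rem=12, I/O yield, promote→Q0. Q0=[P1] Q1=[P2,P3,P4] Q2=[]
t=8-9: P1@Q0 runs 1, rem=11, I/O yield, promote→Q0. Q0=[P1] Q1=[P2,P3,P4] Q2=[]
t=9-10: P1@Q0 runs 1, rem=10, I/O yield, promote→Q0. Q0=[P1] Q1=[P2,P3,P4] Q2=[]
t=10-11: P1@Q0 runs 1, rem=9, I/O yield, promote→Q0. Q0=[P1] Q1=[P2,P3,P4] Q2=[]
t=11-12: P1@Q0 runs 1, rem=8, I/O yield, promote→Q0. Q0=[P1] Q1=[P2,P3,P4] Q2=[]
t=12-13: P1@Q0 runs 1, rem=7, I/O yield, promote→Q0. Q0=[P1] Q1=[P2,P3,P4] Q2=[]
t=13-14: P1@Q0 runs 1, rem=6, I/O yield, promote→Q0. Q0=[P1] Q1=[P2,P3,P4] Q2=[]
t=14-15: P1@Q0 runs 1, rem=5, I/O yield, promote→Q0. Q0=[P1] Q1=[P2,P3,P4] Q2=[]
t=15-16: P1@Q0 runs 1, rem=4, I/O yield, promote→Q0. Q0=[P1] Q1=[P2,P3,P4] Q2=[]
t=16-17: P1@Q0 runs 1, rem=3, I/O yield, promote→Q0. Q0=[P1] Q1=[P2,P3,P4] Q2=[]
t=17-18: P1@Q0 runs 1, rem=2, I/O yield, promote→Q0. Q0=[P1] Q1=[P2,P3,P4] Q2=[]
t=18-19: P1@Q0 runs 1, rem=1, I/O yield, promote→Q0. Q0=[P1] Q1=[P2,P3,P4] Q2=[]
t=19-20: P1@Q0 runs 1, rem=0, completes. Q0=[] Q1=[P2,P3,P4] Q2=[]
t=20-26: P2@Q1 runs 6, rem=5, quantum used, demote→Q2. Q0=[] Q1=[P3,P4] Q2=[P2]
t=26-32: P3@Q1 runs 6, rem=3, quantum used, demote→Q2. Q0=[] Q1=[P4] Q2=[P2,P3]
t=32-38: P4@Q1 runs 6, rem=7, quantum used, demote→Q2. Q0=[] Q1=[] Q2=[P2,P3,P4]
t=38-43: P2@Q2 runs 5, rem=0, completes. Q0=[] Q1=[] Q2=[P3,P4]
t=43-46: P3@Q2 runs 3, rem=0, completes. Q0=[] Q1=[] Q2=[P4]
t=46-53: P4@Q2 runs 7, rem=0, completes. Q0=[] Q1=[] Q2=[]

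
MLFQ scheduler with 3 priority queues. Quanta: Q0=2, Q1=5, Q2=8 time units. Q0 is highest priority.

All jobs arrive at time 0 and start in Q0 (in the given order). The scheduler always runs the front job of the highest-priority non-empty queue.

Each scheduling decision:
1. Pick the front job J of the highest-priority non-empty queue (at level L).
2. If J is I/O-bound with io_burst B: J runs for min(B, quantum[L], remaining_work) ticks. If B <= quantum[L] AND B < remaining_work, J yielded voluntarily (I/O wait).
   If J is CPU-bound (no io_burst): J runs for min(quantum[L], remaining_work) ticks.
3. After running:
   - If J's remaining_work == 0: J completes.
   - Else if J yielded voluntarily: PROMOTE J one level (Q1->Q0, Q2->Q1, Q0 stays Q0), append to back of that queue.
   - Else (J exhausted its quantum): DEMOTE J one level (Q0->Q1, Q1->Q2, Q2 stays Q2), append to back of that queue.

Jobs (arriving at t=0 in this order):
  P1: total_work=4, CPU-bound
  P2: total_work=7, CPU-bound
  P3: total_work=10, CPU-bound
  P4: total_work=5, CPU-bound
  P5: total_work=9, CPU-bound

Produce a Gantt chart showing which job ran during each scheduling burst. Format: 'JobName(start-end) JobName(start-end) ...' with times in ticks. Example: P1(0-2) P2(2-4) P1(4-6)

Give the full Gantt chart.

Answer: P1(0-2) P2(2-4) P3(4-6) P4(6-8) P5(8-10) P1(10-12) P2(12-17) P3(17-22) P4(22-25) P5(25-30) P3(30-33) P5(33-35)

Derivation:
t=0-2: P1@Q0 runs 2, rem=2, quantum used, demote→Q1. Q0=[P2,P3,P4,P5] Q1=[P1] Q2=[]
t=2-4: P2@Q0 runs 2, rem=5, quantum used, demote→Q1. Q0=[P3,P4,P5] Q1=[P1,P2] Q2=[]
t=4-6: P3@Q0 runs 2, rem=8, quantum used, demote→Q1. Q0=[P4,P5] Q1=[P1,P2,P3] Q2=[]
t=6-8: P4@Q0 runs 2, rem=3, quantum used, demote→Q1. Q0=[P5] Q1=[P1,P2,P3,P4] Q2=[]
t=8-10: P5@Q0 runs 2, rem=7, quantum used, demote→Q1. Q0=[] Q1=[P1,P2,P3,P4,P5] Q2=[]
t=10-12: P1@Q1 runs 2, rem=0, completes. Q0=[] Q1=[P2,P3,P4,P5] Q2=[]
t=12-17: P2@Q1 runs 5, rem=0, completes. Q0=[] Q1=[P3,P4,P5] Q2=[]
t=17-22: P3@Q1 runs 5, rem=3, quantum used, demote→Q2. Q0=[] Q1=[P4,P5] Q2=[P3]
t=22-25: P4@Q1 runs 3, rem=0, completes. Q0=[] Q1=[P5] Q2=[P3]
t=25-30: P5@Q1 runs 5, rem=2, quantum used, demote→Q2. Q0=[] Q1=[] Q2=[P3,P5]
t=30-33: P3@Q2 runs 3, rem=0, completes. Q0=[] Q1=[] Q2=[P5]
t=33-35: P5@Q2 runs 2, rem=0, completes. Q0=[] Q1=[] Q2=[]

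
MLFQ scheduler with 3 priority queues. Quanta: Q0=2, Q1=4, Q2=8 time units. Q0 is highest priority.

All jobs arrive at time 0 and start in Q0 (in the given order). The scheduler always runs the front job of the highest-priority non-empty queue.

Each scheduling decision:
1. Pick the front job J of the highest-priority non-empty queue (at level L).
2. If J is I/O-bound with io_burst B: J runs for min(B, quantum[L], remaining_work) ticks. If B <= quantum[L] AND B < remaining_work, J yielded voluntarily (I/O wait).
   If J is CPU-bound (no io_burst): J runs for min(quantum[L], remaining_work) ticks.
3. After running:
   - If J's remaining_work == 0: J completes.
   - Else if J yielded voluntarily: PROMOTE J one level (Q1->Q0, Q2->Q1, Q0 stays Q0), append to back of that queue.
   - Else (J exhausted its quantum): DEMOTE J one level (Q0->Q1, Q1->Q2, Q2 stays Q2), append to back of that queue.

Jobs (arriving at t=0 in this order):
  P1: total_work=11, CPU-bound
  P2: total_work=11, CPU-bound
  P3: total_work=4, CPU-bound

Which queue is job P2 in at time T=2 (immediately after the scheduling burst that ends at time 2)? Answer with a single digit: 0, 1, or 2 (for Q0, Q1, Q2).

t=0-2: P1@Q0 runs 2, rem=9, quantum used, demote→Q1. Q0=[P2,P3] Q1=[P1] Q2=[]
t=2-4: P2@Q0 runs 2, rem=9, quantum used, demote→Q1. Q0=[P3] Q1=[P1,P2] Q2=[]
t=4-6: P3@Q0 runs 2, rem=2, quantum used, demote→Q1. Q0=[] Q1=[P1,P2,P3] Q2=[]
t=6-10: P1@Q1 runs 4, rem=5, quantum used, demote→Q2. Q0=[] Q1=[P2,P3] Q2=[P1]
t=10-14: P2@Q1 runs 4, rem=5, quantum used, demote→Q2. Q0=[] Q1=[P3] Q2=[P1,P2]
t=14-16: P3@Q1 runs 2, rem=0, completes. Q0=[] Q1=[] Q2=[P1,P2]
t=16-21: P1@Q2 runs 5, rem=0, completes. Q0=[] Q1=[] Q2=[P2]
t=21-26: P2@Q2 runs 5, rem=0, completes. Q0=[] Q1=[] Q2=[]

Answer: 0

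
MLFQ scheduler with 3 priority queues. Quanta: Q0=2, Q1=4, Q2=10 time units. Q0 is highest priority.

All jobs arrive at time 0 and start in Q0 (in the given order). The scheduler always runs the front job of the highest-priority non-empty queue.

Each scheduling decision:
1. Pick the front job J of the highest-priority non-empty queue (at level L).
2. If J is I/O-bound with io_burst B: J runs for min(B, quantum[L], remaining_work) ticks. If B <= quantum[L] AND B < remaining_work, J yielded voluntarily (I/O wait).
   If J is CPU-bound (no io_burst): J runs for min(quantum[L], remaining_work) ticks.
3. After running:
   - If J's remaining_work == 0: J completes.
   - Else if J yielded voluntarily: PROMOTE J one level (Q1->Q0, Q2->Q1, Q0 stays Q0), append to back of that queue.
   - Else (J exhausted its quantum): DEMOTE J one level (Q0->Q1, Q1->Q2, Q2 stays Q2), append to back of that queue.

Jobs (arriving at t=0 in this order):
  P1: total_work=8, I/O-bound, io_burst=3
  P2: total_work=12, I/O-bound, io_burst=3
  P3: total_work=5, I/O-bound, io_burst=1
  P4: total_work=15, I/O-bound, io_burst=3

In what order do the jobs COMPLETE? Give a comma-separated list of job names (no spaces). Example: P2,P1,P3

t=0-2: P1@Q0 runs 2, rem=6, quantum used, demote→Q1. Q0=[P2,P3,P4] Q1=[P1] Q2=[]
t=2-4: P2@Q0 runs 2, rem=10, quantum used, demote→Q1. Q0=[P3,P4] Q1=[P1,P2] Q2=[]
t=4-5: P3@Q0 runs 1, rem=4, I/O yield, promote→Q0. Q0=[P4,P3] Q1=[P1,P2] Q2=[]
t=5-7: P4@Q0 runs 2, rem=13, quantum used, demote→Q1. Q0=[P3] Q1=[P1,P2,P4] Q2=[]
t=7-8: P3@Q0 runs 1, rem=3, I/O yield, promote→Q0. Q0=[P3] Q1=[P1,P2,P4] Q2=[]
t=8-9: P3@Q0 runs 1, rem=2, I/O yield, promote→Q0. Q0=[P3] Q1=[P1,P2,P4] Q2=[]
t=9-10: P3@Q0 runs 1, rem=1, I/O yield, promote→Q0. Q0=[P3] Q1=[P1,P2,P4] Q2=[]
t=10-11: P3@Q0 runs 1, rem=0, completes. Q0=[] Q1=[P1,P2,P4] Q2=[]
t=11-14: P1@Q1 runs 3, rem=3, I/O yield, promote→Q0. Q0=[P1] Q1=[P2,P4] Q2=[]
t=14-16: P1@Q0 runs 2, rem=1, quantum used, demote→Q1. Q0=[] Q1=[P2,P4,P1] Q2=[]
t=16-19: P2@Q1 runs 3, rem=7, I/O yield, promote→Q0. Q0=[P2] Q1=[P4,P1] Q2=[]
t=19-21: P2@Q0 runs 2, rem=5, quantum used, demote→Q1. Q0=[] Q1=[P4,P1,P2] Q2=[]
t=21-24: P4@Q1 runs 3, rem=10, I/O yield, promote→Q0. Q0=[P4] Q1=[P1,P2] Q2=[]
t=24-26: P4@Q0 runs 2, rem=8, quantum used, demote→Q1. Q0=[] Q1=[P1,P2,P4] Q2=[]
t=26-27: P1@Q1 runs 1, rem=0, completes. Q0=[] Q1=[P2,P4] Q2=[]
t=27-30: P2@Q1 runs 3, rem=2, I/O yield, promote→Q0. Q0=[P2] Q1=[P4] Q2=[]
t=30-32: P2@Q0 runs 2, rem=0, completes. Q0=[] Q1=[P4] Q2=[]
t=32-35: P4@Q1 runs 3, rem=5, I/O yield, promote→Q0. Q0=[P4] Q1=[] Q2=[]
t=35-37: P4@Q0 runs 2, rem=3, quantum used, demote→Q1. Q0=[] Q1=[P4] Q2=[]
t=37-40: P4@Q1 runs 3, rem=0, completes. Q0=[] Q1=[] Q2=[]

Answer: P3,P1,P2,P4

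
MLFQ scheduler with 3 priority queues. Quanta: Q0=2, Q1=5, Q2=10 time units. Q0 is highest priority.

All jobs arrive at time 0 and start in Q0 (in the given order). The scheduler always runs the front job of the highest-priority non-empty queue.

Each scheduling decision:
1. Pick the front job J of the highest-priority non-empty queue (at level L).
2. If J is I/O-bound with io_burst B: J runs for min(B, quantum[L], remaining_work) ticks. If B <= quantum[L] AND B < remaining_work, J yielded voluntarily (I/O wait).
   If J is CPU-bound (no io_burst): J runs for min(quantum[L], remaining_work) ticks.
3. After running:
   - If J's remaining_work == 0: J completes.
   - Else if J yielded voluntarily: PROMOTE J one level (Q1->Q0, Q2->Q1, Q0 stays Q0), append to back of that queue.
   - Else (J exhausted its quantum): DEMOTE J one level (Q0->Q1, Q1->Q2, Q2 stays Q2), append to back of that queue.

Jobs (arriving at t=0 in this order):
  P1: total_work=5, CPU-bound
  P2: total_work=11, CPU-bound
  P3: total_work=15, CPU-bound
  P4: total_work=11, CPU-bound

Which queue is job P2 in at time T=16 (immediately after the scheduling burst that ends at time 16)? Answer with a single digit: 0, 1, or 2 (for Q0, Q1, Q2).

t=0-2: P1@Q0 runs 2, rem=3, quantum used, demote→Q1. Q0=[P2,P3,P4] Q1=[P1] Q2=[]
t=2-4: P2@Q0 runs 2, rem=9, quantum used, demote→Q1. Q0=[P3,P4] Q1=[P1,P2] Q2=[]
t=4-6: P3@Q0 runs 2, rem=13, quantum used, demote→Q1. Q0=[P4] Q1=[P1,P2,P3] Q2=[]
t=6-8: P4@Q0 runs 2, rem=9, quantum used, demote→Q1. Q0=[] Q1=[P1,P2,P3,P4] Q2=[]
t=8-11: P1@Q1 runs 3, rem=0, completes. Q0=[] Q1=[P2,P3,P4] Q2=[]
t=11-16: P2@Q1 runs 5, rem=4, quantum used, demote→Q2. Q0=[] Q1=[P3,P4] Q2=[P2]
t=16-21: P3@Q1 runs 5, rem=8, quantum used, demote→Q2. Q0=[] Q1=[P4] Q2=[P2,P3]
t=21-26: P4@Q1 runs 5, rem=4, quantum used, demote→Q2. Q0=[] Q1=[] Q2=[P2,P3,P4]
t=26-30: P2@Q2 runs 4, rem=0, completes. Q0=[] Q1=[] Q2=[P3,P4]
t=30-38: P3@Q2 runs 8, rem=0, completes. Q0=[] Q1=[] Q2=[P4]
t=38-42: P4@Q2 runs 4, rem=0, completes. Q0=[] Q1=[] Q2=[]

Answer: 2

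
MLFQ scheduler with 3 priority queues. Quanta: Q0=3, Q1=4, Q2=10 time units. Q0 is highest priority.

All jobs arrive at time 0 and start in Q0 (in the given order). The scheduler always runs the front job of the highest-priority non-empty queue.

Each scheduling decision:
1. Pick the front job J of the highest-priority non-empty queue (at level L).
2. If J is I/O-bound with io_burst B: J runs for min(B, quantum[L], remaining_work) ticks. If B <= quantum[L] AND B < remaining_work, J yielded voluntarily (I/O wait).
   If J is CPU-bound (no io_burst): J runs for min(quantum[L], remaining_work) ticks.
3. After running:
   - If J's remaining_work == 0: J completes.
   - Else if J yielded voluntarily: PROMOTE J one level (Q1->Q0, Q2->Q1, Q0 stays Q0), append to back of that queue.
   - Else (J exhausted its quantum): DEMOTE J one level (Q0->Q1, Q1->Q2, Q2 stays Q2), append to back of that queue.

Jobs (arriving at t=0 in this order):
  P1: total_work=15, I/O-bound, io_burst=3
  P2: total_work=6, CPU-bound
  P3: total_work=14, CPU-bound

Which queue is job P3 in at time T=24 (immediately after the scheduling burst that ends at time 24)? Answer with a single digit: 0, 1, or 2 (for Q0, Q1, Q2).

Answer: 1

Derivation:
t=0-3: P1@Q0 runs 3, rem=12, I/O yield, promote→Q0. Q0=[P2,P3,P1] Q1=[] Q2=[]
t=3-6: P2@Q0 runs 3, rem=3, quantum used, demote→Q1. Q0=[P3,P1] Q1=[P2] Q2=[]
t=6-9: P3@Q0 runs 3, rem=11, quantum used, demote→Q1. Q0=[P1] Q1=[P2,P3] Q2=[]
t=9-12: P1@Q0 runs 3, rem=9, I/O yield, promote→Q0. Q0=[P1] Q1=[P2,P3] Q2=[]
t=12-15: P1@Q0 runs 3, rem=6, I/O yield, promote→Q0. Q0=[P1] Q1=[P2,P3] Q2=[]
t=15-18: P1@Q0 runs 3, rem=3, I/O yield, promote→Q0. Q0=[P1] Q1=[P2,P3] Q2=[]
t=18-21: P1@Q0 runs 3, rem=0, completes. Q0=[] Q1=[P2,P3] Q2=[]
t=21-24: P2@Q1 runs 3, rem=0, completes. Q0=[] Q1=[P3] Q2=[]
t=24-28: P3@Q1 runs 4, rem=7, quantum used, demote→Q2. Q0=[] Q1=[] Q2=[P3]
t=28-35: P3@Q2 runs 7, rem=0, completes. Q0=[] Q1=[] Q2=[]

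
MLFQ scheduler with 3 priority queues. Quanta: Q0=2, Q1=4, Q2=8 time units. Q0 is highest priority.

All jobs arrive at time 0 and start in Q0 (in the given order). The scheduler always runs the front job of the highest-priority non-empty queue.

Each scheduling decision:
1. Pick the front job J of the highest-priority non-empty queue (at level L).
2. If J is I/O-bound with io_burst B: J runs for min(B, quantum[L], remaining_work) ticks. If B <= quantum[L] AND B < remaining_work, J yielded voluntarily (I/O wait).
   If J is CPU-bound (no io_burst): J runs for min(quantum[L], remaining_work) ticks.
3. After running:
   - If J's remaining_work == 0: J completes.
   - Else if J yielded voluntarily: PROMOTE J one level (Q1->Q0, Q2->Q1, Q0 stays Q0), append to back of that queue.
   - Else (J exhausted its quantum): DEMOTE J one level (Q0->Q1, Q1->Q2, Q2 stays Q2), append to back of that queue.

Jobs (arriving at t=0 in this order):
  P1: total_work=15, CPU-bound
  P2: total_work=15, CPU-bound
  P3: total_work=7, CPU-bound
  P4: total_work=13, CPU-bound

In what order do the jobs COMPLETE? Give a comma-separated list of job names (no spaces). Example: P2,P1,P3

Answer: P3,P4,P1,P2

Derivation:
t=0-2: P1@Q0 runs 2, rem=13, quantum used, demote→Q1. Q0=[P2,P3,P4] Q1=[P1] Q2=[]
t=2-4: P2@Q0 runs 2, rem=13, quantum used, demote→Q1. Q0=[P3,P4] Q1=[P1,P2] Q2=[]
t=4-6: P3@Q0 runs 2, rem=5, quantum used, demote→Q1. Q0=[P4] Q1=[P1,P2,P3] Q2=[]
t=6-8: P4@Q0 runs 2, rem=11, quantum used, demote→Q1. Q0=[] Q1=[P1,P2,P3,P4] Q2=[]
t=8-12: P1@Q1 runs 4, rem=9, quantum used, demote→Q2. Q0=[] Q1=[P2,P3,P4] Q2=[P1]
t=12-16: P2@Q1 runs 4, rem=9, quantum used, demote→Q2. Q0=[] Q1=[P3,P4] Q2=[P1,P2]
t=16-20: P3@Q1 runs 4, rem=1, quantum used, demote→Q2. Q0=[] Q1=[P4] Q2=[P1,P2,P3]
t=20-24: P4@Q1 runs 4, rem=7, quantum used, demote→Q2. Q0=[] Q1=[] Q2=[P1,P2,P3,P4]
t=24-32: P1@Q2 runs 8, rem=1, quantum used, demote→Q2. Q0=[] Q1=[] Q2=[P2,P3,P4,P1]
t=32-40: P2@Q2 runs 8, rem=1, quantum used, demote→Q2. Q0=[] Q1=[] Q2=[P3,P4,P1,P2]
t=40-41: P3@Q2 runs 1, rem=0, completes. Q0=[] Q1=[] Q2=[P4,P1,P2]
t=41-48: P4@Q2 runs 7, rem=0, completes. Q0=[] Q1=[] Q2=[P1,P2]
t=48-49: P1@Q2 runs 1, rem=0, completes. Q0=[] Q1=[] Q2=[P2]
t=49-50: P2@Q2 runs 1, rem=0, completes. Q0=[] Q1=[] Q2=[]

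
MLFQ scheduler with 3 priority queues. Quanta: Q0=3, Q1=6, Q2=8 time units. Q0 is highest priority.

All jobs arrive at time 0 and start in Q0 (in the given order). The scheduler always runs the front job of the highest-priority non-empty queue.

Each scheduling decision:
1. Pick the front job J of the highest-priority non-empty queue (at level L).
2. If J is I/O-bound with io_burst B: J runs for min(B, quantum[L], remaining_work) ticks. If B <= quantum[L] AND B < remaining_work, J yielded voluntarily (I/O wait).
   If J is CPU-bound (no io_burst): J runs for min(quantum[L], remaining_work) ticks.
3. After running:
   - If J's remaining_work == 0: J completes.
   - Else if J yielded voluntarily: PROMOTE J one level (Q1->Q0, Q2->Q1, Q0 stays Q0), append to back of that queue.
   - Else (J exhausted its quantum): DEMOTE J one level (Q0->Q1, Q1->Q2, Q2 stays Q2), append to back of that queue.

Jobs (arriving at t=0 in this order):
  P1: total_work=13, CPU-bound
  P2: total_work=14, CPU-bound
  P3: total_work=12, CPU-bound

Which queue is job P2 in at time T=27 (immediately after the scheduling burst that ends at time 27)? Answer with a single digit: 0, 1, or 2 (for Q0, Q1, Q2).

Answer: 2

Derivation:
t=0-3: P1@Q0 runs 3, rem=10, quantum used, demote→Q1. Q0=[P2,P3] Q1=[P1] Q2=[]
t=3-6: P2@Q0 runs 3, rem=11, quantum used, demote→Q1. Q0=[P3] Q1=[P1,P2] Q2=[]
t=6-9: P3@Q0 runs 3, rem=9, quantum used, demote→Q1. Q0=[] Q1=[P1,P2,P3] Q2=[]
t=9-15: P1@Q1 runs 6, rem=4, quantum used, demote→Q2. Q0=[] Q1=[P2,P3] Q2=[P1]
t=15-21: P2@Q1 runs 6, rem=5, quantum used, demote→Q2. Q0=[] Q1=[P3] Q2=[P1,P2]
t=21-27: P3@Q1 runs 6, rem=3, quantum used, demote→Q2. Q0=[] Q1=[] Q2=[P1,P2,P3]
t=27-31: P1@Q2 runs 4, rem=0, completes. Q0=[] Q1=[] Q2=[P2,P3]
t=31-36: P2@Q2 runs 5, rem=0, completes. Q0=[] Q1=[] Q2=[P3]
t=36-39: P3@Q2 runs 3, rem=0, completes. Q0=[] Q1=[] Q2=[]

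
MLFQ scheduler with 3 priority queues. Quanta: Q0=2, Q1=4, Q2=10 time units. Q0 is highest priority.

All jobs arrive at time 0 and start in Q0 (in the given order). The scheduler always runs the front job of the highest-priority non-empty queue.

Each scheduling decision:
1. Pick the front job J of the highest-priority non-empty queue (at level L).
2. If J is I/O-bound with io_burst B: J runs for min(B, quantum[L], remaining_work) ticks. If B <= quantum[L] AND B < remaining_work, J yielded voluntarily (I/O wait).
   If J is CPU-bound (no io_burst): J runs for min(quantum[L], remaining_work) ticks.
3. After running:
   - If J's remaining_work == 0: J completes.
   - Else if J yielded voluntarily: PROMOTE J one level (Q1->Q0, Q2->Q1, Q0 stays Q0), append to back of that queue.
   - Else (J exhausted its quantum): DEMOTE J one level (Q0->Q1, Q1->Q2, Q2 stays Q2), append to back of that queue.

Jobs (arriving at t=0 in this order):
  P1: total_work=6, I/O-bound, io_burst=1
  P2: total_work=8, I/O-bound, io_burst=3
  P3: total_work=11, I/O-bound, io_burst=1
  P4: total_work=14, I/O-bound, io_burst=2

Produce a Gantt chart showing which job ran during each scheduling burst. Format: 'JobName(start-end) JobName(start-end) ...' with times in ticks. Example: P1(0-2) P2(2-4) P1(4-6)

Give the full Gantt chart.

t=0-1: P1@Q0 runs 1, rem=5, I/O yield, promote→Q0. Q0=[P2,P3,P4,P1] Q1=[] Q2=[]
t=1-3: P2@Q0 runs 2, rem=6, quantum used, demote→Q1. Q0=[P3,P4,P1] Q1=[P2] Q2=[]
t=3-4: P3@Q0 runs 1, rem=10, I/O yield, promote→Q0. Q0=[P4,P1,P3] Q1=[P2] Q2=[]
t=4-6: P4@Q0 runs 2, rem=12, I/O yield, promote→Q0. Q0=[P1,P3,P4] Q1=[P2] Q2=[]
t=6-7: P1@Q0 runs 1, rem=4, I/O yield, promote→Q0. Q0=[P3,P4,P1] Q1=[P2] Q2=[]
t=7-8: P3@Q0 runs 1, rem=9, I/O yield, promote→Q0. Q0=[P4,P1,P3] Q1=[P2] Q2=[]
t=8-10: P4@Q0 runs 2, rem=10, I/O yield, promote→Q0. Q0=[P1,P3,P4] Q1=[P2] Q2=[]
t=10-11: P1@Q0 runs 1, rem=3, I/O yield, promote→Q0. Q0=[P3,P4,P1] Q1=[P2] Q2=[]
t=11-12: P3@Q0 runs 1, rem=8, I/O yield, promote→Q0. Q0=[P4,P1,P3] Q1=[P2] Q2=[]
t=12-14: P4@Q0 runs 2, rem=8, I/O yield, promote→Q0. Q0=[P1,P3,P4] Q1=[P2] Q2=[]
t=14-15: P1@Q0 runs 1, rem=2, I/O yield, promote→Q0. Q0=[P3,P4,P1] Q1=[P2] Q2=[]
t=15-16: P3@Q0 runs 1, rem=7, I/O yield, promote→Q0. Q0=[P4,P1,P3] Q1=[P2] Q2=[]
t=16-18: P4@Q0 runs 2, rem=6, I/O yield, promote→Q0. Q0=[P1,P3,P4] Q1=[P2] Q2=[]
t=18-19: P1@Q0 runs 1, rem=1, I/O yield, promote→Q0. Q0=[P3,P4,P1] Q1=[P2] Q2=[]
t=19-20: P3@Q0 runs 1, rem=6, I/O yield, promote→Q0. Q0=[P4,P1,P3] Q1=[P2] Q2=[]
t=20-22: P4@Q0 runs 2, rem=4, I/O yield, promote→Q0. Q0=[P1,P3,P4] Q1=[P2] Q2=[]
t=22-23: P1@Q0 runs 1, rem=0, completes. Q0=[P3,P4] Q1=[P2] Q2=[]
t=23-24: P3@Q0 runs 1, rem=5, I/O yield, promote→Q0. Q0=[P4,P3] Q1=[P2] Q2=[]
t=24-26: P4@Q0 runs 2, rem=2, I/O yield, promote→Q0. Q0=[P3,P4] Q1=[P2] Q2=[]
t=26-27: P3@Q0 runs 1, rem=4, I/O yield, promote→Q0. Q0=[P4,P3] Q1=[P2] Q2=[]
t=27-29: P4@Q0 runs 2, rem=0, completes. Q0=[P3] Q1=[P2] Q2=[]
t=29-30: P3@Q0 runs 1, rem=3, I/O yield, promote→Q0. Q0=[P3] Q1=[P2] Q2=[]
t=30-31: P3@Q0 runs 1, rem=2, I/O yield, promote→Q0. Q0=[P3] Q1=[P2] Q2=[]
t=31-32: P3@Q0 runs 1, rem=1, I/O yield, promote→Q0. Q0=[P3] Q1=[P2] Q2=[]
t=32-33: P3@Q0 runs 1, rem=0, completes. Q0=[] Q1=[P2] Q2=[]
t=33-36: P2@Q1 runs 3, rem=3, I/O yield, promote→Q0. Q0=[P2] Q1=[] Q2=[]
t=36-38: P2@Q0 runs 2, rem=1, quantum used, demote→Q1. Q0=[] Q1=[P2] Q2=[]
t=38-39: P2@Q1 runs 1, rem=0, completes. Q0=[] Q1=[] Q2=[]

Answer: P1(0-1) P2(1-3) P3(3-4) P4(4-6) P1(6-7) P3(7-8) P4(8-10) P1(10-11) P3(11-12) P4(12-14) P1(14-15) P3(15-16) P4(16-18) P1(18-19) P3(19-20) P4(20-22) P1(22-23) P3(23-24) P4(24-26) P3(26-27) P4(27-29) P3(29-30) P3(30-31) P3(31-32) P3(32-33) P2(33-36) P2(36-38) P2(38-39)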